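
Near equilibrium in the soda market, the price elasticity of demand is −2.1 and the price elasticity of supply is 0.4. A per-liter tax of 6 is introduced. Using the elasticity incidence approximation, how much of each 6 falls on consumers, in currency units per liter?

Consumers bear ≈ 0.96 per liter.

Incidence ratio: consumers' share ≈ εs / (εs + |εd|) = 0.4 / (0.4 + 2.1) = 0.16.
So consumers bear ≈ 0.16 × 6 = 0.96; suppliers bear 5.04.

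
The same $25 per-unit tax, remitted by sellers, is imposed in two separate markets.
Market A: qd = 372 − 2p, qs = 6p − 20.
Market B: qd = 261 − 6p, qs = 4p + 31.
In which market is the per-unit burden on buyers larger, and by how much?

Market A: pre-tax p* = $49, q* = 274; post-tax q = 236.5; per-unit burden on buyers = $18.75.
Market B: pre-tax p* = $23, q* = 123; post-tax q = 63; per-unit burden on buyers = $10.
Difference: $18.75 vs $10 → market A is larger by $8.75.

Market A, by $8.75.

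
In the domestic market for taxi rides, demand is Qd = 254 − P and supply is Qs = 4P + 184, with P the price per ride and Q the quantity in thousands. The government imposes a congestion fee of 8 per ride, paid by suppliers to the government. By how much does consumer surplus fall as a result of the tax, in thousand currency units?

Consumer surplus falls by 1515.52 thousand.

Without the tax, 254 − P = 4P + 184 gives 5P = 70, so P* = 14 and Q* = 240.
With the tax collected from suppliers, supply shifts: Qs = 4(P − 8) + 184.
Solving gives Q = 233.6 with buyers paying 20.4 and suppliers receiving 12.4 (the 8 wedge).
ΔCS is the trapezoid between Q = 233.6 and Q = 240 of height 6.4: ½ · (240 + 233.6) · 6.4 = 1515.52.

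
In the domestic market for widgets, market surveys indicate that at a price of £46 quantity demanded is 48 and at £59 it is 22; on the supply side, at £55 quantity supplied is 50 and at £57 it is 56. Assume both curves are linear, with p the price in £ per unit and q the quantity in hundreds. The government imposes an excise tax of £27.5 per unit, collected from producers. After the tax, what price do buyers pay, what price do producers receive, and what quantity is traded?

Demand slope: (22 − 48)/(59 − 46) = -2, so qd = 140 − 2p.
Supply slope: (56 − 50)/(57 − 55) = 3, so qs = 3p − 115.
Before the tax: set 140 − 2p = 3p − 115 → p* = £51, q* = 38.
With the tax collected from producers, supply shifts: qs = 3(p − 27.5) − 115.
Solving gives q = 5 with buyers paying £67.5 and producers receiving £40 (the £27.5 wedge).

Buyers pay £67.5; producers receive £40; quantity = 5.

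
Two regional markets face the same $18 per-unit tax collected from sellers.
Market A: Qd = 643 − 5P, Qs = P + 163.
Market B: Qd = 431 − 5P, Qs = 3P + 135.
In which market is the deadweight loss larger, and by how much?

Market A: pre-tax P* = $80, Q* = 243; post-tax Q = 228; deadweight loss = $135.
Market B: pre-tax P* = $37, Q* = 246; post-tax Q = 212.25; deadweight loss = $303.75.
Difference: $135 vs $303.75 → market B is larger by $168.75.

Market B, by $168.75.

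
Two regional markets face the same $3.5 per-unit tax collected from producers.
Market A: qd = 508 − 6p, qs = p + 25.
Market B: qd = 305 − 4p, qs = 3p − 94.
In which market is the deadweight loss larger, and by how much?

Market A: pre-tax p* = $69, q* = 94; post-tax q = 91; deadweight loss = $5.25.
Market B: pre-tax p* = $57, q* = 77; post-tax q = 71; deadweight loss = $10.5.
Difference: $5.25 vs $10.5 → market B is larger by $5.25.

Market B, by $5.25.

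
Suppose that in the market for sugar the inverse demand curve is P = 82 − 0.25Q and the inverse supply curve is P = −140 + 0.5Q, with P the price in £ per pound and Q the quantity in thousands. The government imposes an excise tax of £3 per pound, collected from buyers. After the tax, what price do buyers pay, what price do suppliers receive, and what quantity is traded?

Buyers pay £9; suppliers receive £6; quantity = 292.

Inverting to Q(P) form: Qd = 328 − 4P; Qs = 2P + 280.
Before the tax: set 328 − 4P = 2P + 280 → P* = £8, Q* = 296.
With the tax collected from buyers, demand (in seller-price terms) shifts: Qd = 328 − 4(P + 3).
New equilibrium: buyers pay £9, suppliers receive £6, Q = 292. (Wedge: Pb − Ps = 3.)
The less price-elastic side of the market bears the larger share of a per-unit tax.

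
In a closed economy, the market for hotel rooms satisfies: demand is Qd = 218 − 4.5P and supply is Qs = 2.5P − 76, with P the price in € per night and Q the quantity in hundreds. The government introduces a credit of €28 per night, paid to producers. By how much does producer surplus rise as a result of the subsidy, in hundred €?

Producer surplus rises by €927 hundred.

Without the subsidy, 218 − 4.5P = 2.5P − 76 gives 7P = 294, so P* = €42 and Q* = 29.
With a per-unit subsidy paid to producers, each receives P + 28 per unit sold, so supply becomes Qs = 2.5(P + 28) − 76.
New equilibrium: consumers pay €32, producers receive €60, Q = 74. (Wedge: Pb − Ps = −28.)
ΔPS is the trapezoid between Q = 74 and Q = 29 of height €18: ½ · (29 + 74) · 18 = €927.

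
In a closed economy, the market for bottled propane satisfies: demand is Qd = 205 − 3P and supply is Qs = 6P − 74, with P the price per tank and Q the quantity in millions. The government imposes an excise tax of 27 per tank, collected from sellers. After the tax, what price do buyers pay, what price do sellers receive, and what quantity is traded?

Without the tax, 205 − 3P = 6P − 74 gives 9P = 279, so P* = 31 and Q* = 112.
With the tax collected from sellers, supply shifts: Qs = 6(P − 27) − 74.
Solving gives Q = 58 with buyers paying 49 and sellers receiving 22 (the 27 wedge).
The less price-elastic side of the market bears the larger share of a per-unit tax.

Buyers pay 49; sellers receive 22; quantity = 58.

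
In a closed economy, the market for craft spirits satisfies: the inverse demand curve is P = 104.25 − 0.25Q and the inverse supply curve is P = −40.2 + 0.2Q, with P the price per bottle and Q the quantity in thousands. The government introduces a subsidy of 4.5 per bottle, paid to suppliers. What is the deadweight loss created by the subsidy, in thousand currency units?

Deadweight loss = 22.5 thousand.

Rewrite in direct form: Qd = 417 − 4P and Qs = 5P + 201.
Without the subsidy, 417 − 4P = 5P + 201 gives 9P = 216, so P* = 24 and Q* = 321.
With a per-unit subsidy paid to suppliers, each receives P + 4.5 per unit sold, so supply becomes Qs = 5(P + 4.5) + 201.
Solving gives Q = 331 with consumers paying 21.5 and suppliers receiving 26 (the 4.5 wedge).
Quantity rises by |ΔQ| = |321 − 331| = 10.
DWL = ½ · t · |ΔQ| = ½ · 4.5 · 10 = 22.5.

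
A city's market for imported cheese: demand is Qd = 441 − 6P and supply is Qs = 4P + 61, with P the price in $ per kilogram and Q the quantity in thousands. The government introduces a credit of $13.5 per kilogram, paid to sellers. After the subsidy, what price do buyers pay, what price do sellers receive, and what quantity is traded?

Buyers pay $32.6; sellers receive $46.1; quantity = 245.4.

Without the subsidy, 441 − 6P = 4P + 61 gives 10P = 380, so P* = $38 and Q* = 213.
With a per-unit subsidy paid to sellers, each receives P + 13.5 per unit sold, so supply becomes Qs = 4(P + 13.5) + 61.
New equilibrium: buyers pay $32.6, sellers receive $46.1, Q = 245.4. (Wedge: Pb − Ps = −13.5.)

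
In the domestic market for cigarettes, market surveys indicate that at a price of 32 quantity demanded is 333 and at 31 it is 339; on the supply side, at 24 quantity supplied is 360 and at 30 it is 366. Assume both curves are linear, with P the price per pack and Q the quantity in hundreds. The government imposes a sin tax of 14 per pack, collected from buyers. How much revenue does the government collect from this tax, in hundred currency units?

Tax revenue = 4914 hundred.

Demand slope: (339 − 333)/(31 − 32) = -6, so Qd = 525 − 6P.
Supply slope: (366 − 360)/(30 − 24) = 1, so Qs = P + 336.
Without the tax, 525 − 6P = P + 336 gives 7P = 189, so P* = 27 and Q* = 363.
With the tax collected from buyers, demand (in seller-price terms) shifts: Qd = 525 − 6(P + 14).
Solving gives Q = 351 with buyers paying 29 and producers receiving 15 (the 14 wedge).
Revenue = t · Q = 14 · 351 = 4914.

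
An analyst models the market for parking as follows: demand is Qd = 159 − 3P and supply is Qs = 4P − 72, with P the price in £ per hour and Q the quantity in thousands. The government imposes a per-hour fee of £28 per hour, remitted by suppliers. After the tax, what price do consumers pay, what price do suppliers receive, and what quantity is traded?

Consumers pay £49; suppliers receive £21; quantity = 12.

Before the tax: set 159 − 3P = 4P − 72 → P* = £33, Q* = 60.
With the tax collected from suppliers, supply shifts: Qs = 4(P − 28) − 72.
Solving gives Q = 12 with consumers paying £49 and suppliers receiving £21 (the £28 wedge).
The less price-elastic side of the market bears the larger share of a per-unit tax.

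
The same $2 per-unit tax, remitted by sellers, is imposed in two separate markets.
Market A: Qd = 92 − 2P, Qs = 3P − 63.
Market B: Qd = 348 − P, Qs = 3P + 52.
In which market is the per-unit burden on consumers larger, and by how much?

Market B, by $0.3.

Market A: pre-tax P* = $31, Q* = 30; post-tax Q = 27.6; per-unit burden on consumers = $1.2.
Market B: pre-tax P* = $74, Q* = 274; post-tax Q = 272.5; per-unit burden on consumers = $1.5.
Difference: $1.2 vs $1.5 → market B is larger by $0.3.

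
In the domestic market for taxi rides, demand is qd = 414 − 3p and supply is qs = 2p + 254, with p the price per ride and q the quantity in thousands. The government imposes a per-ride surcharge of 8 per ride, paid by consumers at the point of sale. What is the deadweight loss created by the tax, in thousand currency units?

Without the tax, 414 − 3p = 2p + 254 gives 5p = 160, so p* = 32 and q* = 318.
With the tax collected from consumers, demand (in seller-price terms) shifts: qd = 414 − 3(p + 8).
Solving gives q = 308.4 with consumers paying 35.2 and suppliers receiving 27.2 (the 8 wedge).
Quantity falls by |ΔQ| = |318 − 308.4| = 9.6.
DWL = ½ · t · |ΔQ| = ½ · 8 · 9.6 = 38.4.

Deadweight loss = 38.4 thousand.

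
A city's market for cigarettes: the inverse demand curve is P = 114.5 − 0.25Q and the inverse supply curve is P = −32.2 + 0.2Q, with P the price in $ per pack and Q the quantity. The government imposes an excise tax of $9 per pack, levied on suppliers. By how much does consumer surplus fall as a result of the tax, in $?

Consumer surplus falls by $1580.

Inverting to Q(P) form: Qd = 458 − 4P; Qs = 5P + 161.
Without the tax, 458 − 4P = 5P + 161 gives 9P = 297, so P* = $33 and Q* = 326.
With the tax collected from suppliers, supply shifts: Qs = 5(P − 9) + 161.
New equilibrium: buyers pay $38, suppliers receive $29, Q = 306. (Wedge: Pb − Ps = 9.)
ΔCS is the trapezoid between Q = 306 and Q = 326 of height $5: ½ · (326 + 306) · 5 = $1580.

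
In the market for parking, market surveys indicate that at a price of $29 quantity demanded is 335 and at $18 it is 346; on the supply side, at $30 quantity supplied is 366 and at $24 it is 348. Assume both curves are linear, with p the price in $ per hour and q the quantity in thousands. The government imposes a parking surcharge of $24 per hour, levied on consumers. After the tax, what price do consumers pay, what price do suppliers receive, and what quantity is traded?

Demand slope: (346 − 335)/(18 − 29) = -1, so qd = 364 − p.
Supply slope: (348 − 366)/(24 − 30) = 3, so qs = 3p + 276.
Before the tax: set 364 − p = 3p + 276 → p* = $22, q* = 342.
With the tax collected from consumers, demand (in seller-price terms) shifts: qd = 364 − (p + 24).
New equilibrium: consumers pay $40, suppliers receive $16, q = 324. (Wedge: pb − ps = 24.)
The less price-elastic side of the market bears the larger share of a per-unit tax.

Consumers pay $40; suppliers receive $16; quantity = 324.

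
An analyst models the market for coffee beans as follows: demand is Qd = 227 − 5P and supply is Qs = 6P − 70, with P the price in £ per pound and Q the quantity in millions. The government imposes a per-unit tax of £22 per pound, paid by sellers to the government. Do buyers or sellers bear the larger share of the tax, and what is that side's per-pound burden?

Buyers bear the larger share: £12 per pound.

Without the tax, 227 − 5P = 6P − 70 gives 11P = 297, so P* = £27 and Q* = 92.
With the tax collected from sellers, supply shifts: Qs = 6(P − 22) − 70.
Solving gives Q = 32 with buyers paying £39 and sellers receiving £17 (the £22 wedge).
Per-pound burden: buyers £12, sellers £10.
Buyers take the larger share because demand is less price-elastic here (demand slope 5 vs supply slope 6).
The less price-elastic side of the market bears the larger share of a per-unit tax.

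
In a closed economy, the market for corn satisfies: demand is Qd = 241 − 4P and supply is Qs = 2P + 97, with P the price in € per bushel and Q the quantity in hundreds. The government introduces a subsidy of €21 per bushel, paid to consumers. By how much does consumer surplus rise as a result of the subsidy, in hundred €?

Before the subsidy: set 241 − 4P = 2P + 97 → P* = €24, Q* = 145.
With a per-unit subsidy paid to consumers, each effectively pays P − 21, so demand becomes Qd = 241 − 4(P − 21).
New equilibrium: consumers pay €17, producers receive €38, Q = 173. (Wedge: Pb − Ps = −21.)
ΔCS is the trapezoid between Q = 173 and Q = 145 of height €7: ½ · (145 + 173) · 7 = €1113.

Consumer surplus rises by €1113 hundred.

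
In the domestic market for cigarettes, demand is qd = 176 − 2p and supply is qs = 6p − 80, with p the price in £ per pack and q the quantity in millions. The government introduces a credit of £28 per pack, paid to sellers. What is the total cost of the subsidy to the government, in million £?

Government outlay = £4312 million.

Before the subsidy: set 176 − 2p = 6p − 80 → p* = £32, q* = 112.
With a per-unit subsidy paid to sellers, each receives p + 28 per unit sold, so supply becomes qs = 6(p + 28) − 80.
Solving gives q = 154 with buyers paying £11 and sellers receiving £39 (the £28 wedge).
Outlay = t · Q = 28 · 154 = £4312.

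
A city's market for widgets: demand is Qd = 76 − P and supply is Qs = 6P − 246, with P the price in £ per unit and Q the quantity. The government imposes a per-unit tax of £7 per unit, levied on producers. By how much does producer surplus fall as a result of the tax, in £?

Before the tax: set 76 − P = 6P − 246 → P* = £46, Q* = 30.
With the tax collected from producers, supply shifts: Qs = 6(P − 7) − 246.
New equilibrium: buyers pay £52, producers receive £45, Q = 24. (Wedge: Pb − Ps = 7.)
ΔPS is the trapezoid between Q = 24 and Q = 30 of height £1: ½ · (30 + 24) · 1 = £27.

Producer surplus falls by £27.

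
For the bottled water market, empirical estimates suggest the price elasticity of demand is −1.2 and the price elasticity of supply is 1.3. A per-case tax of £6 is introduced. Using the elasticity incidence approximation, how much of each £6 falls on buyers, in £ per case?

Buyers bear ≈ £3.12 per case.

Incidence ratio: buyers' share ≈ εs / (εs + |εd|) = 1.3 / (1.3 + 1.2) = 0.52.
So buyers bear ≈ 0.52 × £6 = £3.12; suppliers bear £2.88.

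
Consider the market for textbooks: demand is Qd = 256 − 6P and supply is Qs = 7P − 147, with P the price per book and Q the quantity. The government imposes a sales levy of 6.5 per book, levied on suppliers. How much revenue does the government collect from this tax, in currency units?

Tax revenue = 318.5.

Before the tax: set 256 − 6P = 7P − 147 → P* = 31, Q* = 70.
With the tax collected from suppliers, supply shifts: Qs = 7(P − 6.5) − 147.
Solving gives Q = 49 with consumers paying 34.5 and suppliers receiving 28 (the 6.5 wedge).
Revenue = t · Q = 6.5 · 49 = 318.5.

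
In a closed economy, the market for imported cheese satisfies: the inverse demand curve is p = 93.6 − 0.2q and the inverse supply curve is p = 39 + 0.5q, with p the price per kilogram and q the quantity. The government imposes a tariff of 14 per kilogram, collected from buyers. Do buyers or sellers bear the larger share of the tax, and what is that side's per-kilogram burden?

Sellers bear the larger share: 10 per kilogram.

Rewrite in direct form: qd = 468 − 5p and qs = 2p − 78.
Before the tax: set 468 − 5p = 2p − 78 → p* = 78, q* = 78.
With the tax collected from buyers, demand (in seller-price terms) shifts: qd = 468 − 5(p + 14).
Solving gives q = 58 with buyers paying 82 and sellers receiving 68 (the 14 wedge).
Per-kilogram burden: buyers 4, sellers 10.
Sellers take the larger share because supply is less price-elastic here (demand slope 5 vs supply slope 2).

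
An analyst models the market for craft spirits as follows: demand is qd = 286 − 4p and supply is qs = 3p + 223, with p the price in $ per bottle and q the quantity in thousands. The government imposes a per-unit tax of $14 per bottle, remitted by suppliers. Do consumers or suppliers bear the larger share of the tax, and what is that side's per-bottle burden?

Suppliers bear the larger share: $8 per bottle.

Before the tax: set 286 − 4p = 3p + 223 → p* = $9, q* = 250.
With the tax collected from suppliers, supply shifts: qs = 3(p − 14) + 223.
Solving gives q = 226 with consumers paying $15 and suppliers receiving $1 (the $14 wedge).
Per-bottle burden: consumers $6, suppliers $8.
Suppliers take the larger share because supply is less price-elastic here (demand slope 4 vs supply slope 3).
The less price-elastic side of the market bears the larger share of a per-unit tax.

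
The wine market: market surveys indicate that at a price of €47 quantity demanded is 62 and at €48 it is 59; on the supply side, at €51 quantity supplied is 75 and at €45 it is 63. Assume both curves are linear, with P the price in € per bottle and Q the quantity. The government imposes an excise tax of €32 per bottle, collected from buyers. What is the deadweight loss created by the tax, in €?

Deadweight loss = €614.4.

Demand slope: (59 − 62)/(48 − 47) = -3, so Qd = 203 − 3P.
Supply slope: (63 − 75)/(45 − 51) = 2, so Qs = 2P − 27.
Before the tax: set 203 − 3P = 2P − 27 → P* = €46, Q* = 65.
With the tax collected from buyers, demand (in seller-price terms) shifts: Qd = 203 − 3(P + 32).
Solving gives Q = 26.6 with buyers paying €58.8 and producers receiving €26.8 (the €32 wedge).
Quantity falls by |ΔQ| = |65 − 26.6| = 38.4.
DWL = ½ · t · |ΔQ| = ½ · 32 · 38.4 = €614.4.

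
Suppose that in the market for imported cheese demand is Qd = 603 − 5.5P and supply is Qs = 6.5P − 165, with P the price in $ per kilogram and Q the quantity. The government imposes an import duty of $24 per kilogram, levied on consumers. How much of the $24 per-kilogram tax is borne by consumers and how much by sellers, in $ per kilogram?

Before the tax: set 603 − 5.5P = 6.5P − 165 → P* = $64, Q* = 251.
With the tax collected from consumers, demand (in seller-price terms) shifts: Qd = 603 − 5.5(P + 24).
Solving gives Q = 179.5 with consumers paying $77 and sellers receiving $53 (the $24 wedge).
Burden on consumers: $13; on sellers: $11. (They sum to $24.)
The less price-elastic side of the market bears the larger share of a per-unit tax.

Consumers bear $13 per kilogram; sellers bear $11 per kilogram.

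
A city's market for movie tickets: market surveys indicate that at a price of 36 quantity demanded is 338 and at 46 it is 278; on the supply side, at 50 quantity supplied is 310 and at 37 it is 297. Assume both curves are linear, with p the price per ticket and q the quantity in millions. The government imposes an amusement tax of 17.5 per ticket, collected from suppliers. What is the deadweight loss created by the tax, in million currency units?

Deadweight loss = 131.25 million.

Demand slope: (278 − 338)/(46 − 36) = -6, so qd = 554 − 6p.
Supply slope: (297 − 310)/(37 − 50) = 1, so qs = p + 260.
Without the tax, 554 − 6p = p + 260 gives 7p = 294, so p* = 42 and q* = 302.
With the tax collected from suppliers, supply shifts: qs = (p − 17.5) + 260.
Solving gives q = 287 with buyers paying 44.5 and suppliers receiving 27 (the 17.5 wedge).
Quantity falls by |ΔQ| = |302 − 287| = 15.
DWL = ½ · t · |ΔQ| = ½ · 17.5 · 15 = 131.25.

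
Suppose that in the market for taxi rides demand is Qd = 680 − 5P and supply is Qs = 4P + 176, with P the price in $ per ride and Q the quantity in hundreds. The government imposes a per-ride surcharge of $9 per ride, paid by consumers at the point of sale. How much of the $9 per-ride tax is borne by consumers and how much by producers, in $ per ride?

Before the tax: set 680 − 5P = 4P + 176 → P* = $56, Q* = 400.
With the tax collected from consumers, demand (in seller-price terms) shifts: Qd = 680 − 5(P + 9).
Solving gives Q = 380 with consumers paying $60 and producers receiving $51 (the $9 wedge).
Burden on consumers: $4; on producers: $5. (They sum to $9.)

Consumers bear $4 per ride; producers bear $5 per ride.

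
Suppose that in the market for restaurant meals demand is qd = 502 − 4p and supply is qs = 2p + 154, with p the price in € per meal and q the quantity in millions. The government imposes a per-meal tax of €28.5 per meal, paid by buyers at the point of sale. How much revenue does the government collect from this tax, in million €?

Before the tax: set 502 − 4p = 2p + 154 → p* = €58, q* = 270.
With the tax collected from buyers, demand (in seller-price terms) shifts: qd = 502 − 4(p + 28.5).
Solving gives q = 232 with buyers paying €67.5 and producers receiving €39 (the €28.5 wedge).
Revenue = t · Q = 28.5 · 232 = €6612.

Tax revenue = €6612 million.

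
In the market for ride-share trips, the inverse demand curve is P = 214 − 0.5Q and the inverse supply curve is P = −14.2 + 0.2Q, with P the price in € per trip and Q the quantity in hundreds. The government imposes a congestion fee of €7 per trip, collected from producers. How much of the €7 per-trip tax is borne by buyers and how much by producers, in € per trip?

Buyers bear €5 per trip; producers bear €2 per trip.

Inverting to Q(P) form: Qd = 428 − 2P; Qs = 5P + 71.
Before the tax: set 428 − 2P = 5P + 71 → P* = €51, Q* = 326.
With the tax collected from producers, supply shifts: Qs = 5(P − 7) + 71.
Solving gives Q = 316 with buyers paying €56 and producers receiving €49 (the €7 wedge).
Burden on buyers: €5; on producers: €2. (They sum to €7.)
The less price-elastic side of the market bears the larger share of a per-unit tax.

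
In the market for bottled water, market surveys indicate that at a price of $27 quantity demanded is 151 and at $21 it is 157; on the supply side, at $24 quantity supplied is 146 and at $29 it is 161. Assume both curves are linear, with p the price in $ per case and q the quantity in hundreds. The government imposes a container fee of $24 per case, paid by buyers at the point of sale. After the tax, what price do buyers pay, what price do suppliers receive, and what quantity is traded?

Demand slope: (157 − 151)/(21 − 27) = -1, so qd = 178 − p.
Supply slope: (161 − 146)/(29 − 24) = 3, so qs = 3p + 74.
Without the tax, 178 − p = 3p + 74 gives 4p = 104, so p* = $26 and q* = 152.
With the tax collected from buyers, demand (in seller-price terms) shifts: qd = 178 − (p + 24).
Solving gives q = 134 with buyers paying $44 and suppliers receiving $20 (the $24 wedge).

Buyers pay $44; suppliers receive $20; quantity = 134.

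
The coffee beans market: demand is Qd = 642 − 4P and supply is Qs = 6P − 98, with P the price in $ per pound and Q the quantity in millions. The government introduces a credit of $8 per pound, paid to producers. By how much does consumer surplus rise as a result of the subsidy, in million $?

Consumer surplus rises by $1706.88 million.

Without the subsidy, 642 − 4P = 6P − 98 gives 10P = 740, so P* = $74 and Q* = 346.
With a per-unit subsidy paid to producers, each receives P + 8 per unit sold, so supply becomes Qs = 6(P + 8) − 98.
Solving gives Q = 365.2 with buyers paying $69.2 and producers receiving $77.2 (the $8 wedge).
ΔCS is the trapezoid between Q = 365.2 and Q = 346 of height $4.8: ½ · (346 + 365.2) · 4.8 = $1706.88.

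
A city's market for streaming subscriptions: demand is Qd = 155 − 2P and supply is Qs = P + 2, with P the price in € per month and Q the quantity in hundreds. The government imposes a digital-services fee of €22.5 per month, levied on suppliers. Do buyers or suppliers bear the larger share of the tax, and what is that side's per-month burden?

Suppliers bear the larger share: €15 per month.

Without the tax, 155 − 2P = P + 2 gives 3P = 153, so P* = €51 and Q* = 53.
With the tax collected from suppliers, supply shifts: Qs = (P − 22.5) + 2.
New equilibrium: buyers pay €58.5, suppliers receive €36, Q = 38. (Wedge: Pb − Ps = 22.5.)
Per-month burden: buyers €7.5, suppliers €15.
Suppliers take the larger share because supply is less price-elastic here (demand slope 2 vs supply slope 1).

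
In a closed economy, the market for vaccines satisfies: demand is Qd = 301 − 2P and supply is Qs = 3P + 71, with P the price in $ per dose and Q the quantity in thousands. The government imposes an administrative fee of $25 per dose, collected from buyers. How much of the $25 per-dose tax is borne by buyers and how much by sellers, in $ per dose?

Buyers bear $15 per dose; sellers bear $10 per dose.

Before the tax: set 301 − 2P = 3P + 71 → P* = $46, Q* = 209.
With the tax collected from buyers, demand (in seller-price terms) shifts: Qd = 301 − 2(P + 25).
Solving gives Q = 179 with buyers paying $61 and sellers receiving $36 (the $25 wedge).
Burden on buyers: $15; on sellers: $10. (They sum to $25.)
The less price-elastic side of the market bears the larger share of a per-unit tax.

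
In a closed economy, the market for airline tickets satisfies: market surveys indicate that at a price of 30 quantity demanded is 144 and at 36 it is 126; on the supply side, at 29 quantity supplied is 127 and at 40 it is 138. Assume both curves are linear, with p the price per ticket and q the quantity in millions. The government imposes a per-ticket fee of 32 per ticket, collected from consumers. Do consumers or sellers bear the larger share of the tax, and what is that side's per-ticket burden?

Sellers bear the larger share: 24 per ticket.

Demand slope: (126 − 144)/(36 − 30) = -3, so qd = 234 − 3p.
Supply slope: (138 − 127)/(40 − 29) = 1, so qs = p + 98.
Before the tax: set 234 − 3p = p + 98 → p* = 34, q* = 132.
With the tax collected from consumers, demand (in seller-price terms) shifts: qd = 234 − 3(p + 32).
New equilibrium: consumers pay 42, sellers receive 10, q = 108. (Wedge: pb − ps = 32.)
Per-ticket burden: consumers 8, sellers 24.
Sellers take the larger share because supply is less price-elastic here (demand slope 3 vs supply slope 1).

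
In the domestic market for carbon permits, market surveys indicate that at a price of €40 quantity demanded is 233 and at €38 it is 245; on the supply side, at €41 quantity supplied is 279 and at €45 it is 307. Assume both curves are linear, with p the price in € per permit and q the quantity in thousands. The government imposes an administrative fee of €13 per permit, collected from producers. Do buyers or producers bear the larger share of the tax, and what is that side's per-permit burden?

Buyers bear the larger share: €7 per permit.

Demand slope: (245 − 233)/(38 − 40) = -6, so qd = 473 − 6p.
Supply slope: (307 − 279)/(45 − 41) = 7, so qs = 7p − 8.
Without the tax, 473 − 6p = 7p − 8 gives 13p = 481, so p* = €37 and q* = 251.
With the tax collected from producers, supply shifts: qs = 7(p − 13) − 8.
New equilibrium: buyers pay €44, producers receive €31, q = 209. (Wedge: pb − ps = 13.)
Per-permit burden: buyers €7, producers €6.
Buyers take the larger share because demand is less price-elastic here (demand slope 6 vs supply slope 7).
The less price-elastic side of the market bears the larger share of a per-unit tax.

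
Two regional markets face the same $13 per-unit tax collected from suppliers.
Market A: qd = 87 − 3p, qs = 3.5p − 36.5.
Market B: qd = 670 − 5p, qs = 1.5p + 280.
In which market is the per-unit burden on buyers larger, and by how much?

Market A: pre-tax p* = $19, q* = 30; post-tax q = 9; per-unit burden on buyers = $7.
Market B: pre-tax p* = $60, q* = 370; post-tax q = 355; per-unit burden on buyers = $3.
Difference: $7 vs $3 → market A is larger by $4.

Market A, by $4.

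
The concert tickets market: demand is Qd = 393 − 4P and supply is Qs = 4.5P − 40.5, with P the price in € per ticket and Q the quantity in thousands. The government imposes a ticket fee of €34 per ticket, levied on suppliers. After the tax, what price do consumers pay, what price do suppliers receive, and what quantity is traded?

Before the tax: set 393 − 4P = 4.5P − 40.5 → P* = €51, Q* = 189.
With the tax collected from suppliers, supply shifts: Qs = 4.5(P − 34) − 40.5.
Solving gives Q = 117 with consumers paying €69 and suppliers receiving €35 (the €34 wedge).

Consumers pay €69; suppliers receive €35; quantity = 117.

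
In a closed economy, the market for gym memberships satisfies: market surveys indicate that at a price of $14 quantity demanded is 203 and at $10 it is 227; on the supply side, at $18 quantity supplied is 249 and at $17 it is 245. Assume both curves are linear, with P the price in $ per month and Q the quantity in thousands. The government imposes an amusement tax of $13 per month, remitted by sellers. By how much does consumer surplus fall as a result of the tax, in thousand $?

Demand slope: (227 − 203)/(10 − 14) = -6, so Qd = 287 − 6P.
Supply slope: (245 − 249)/(17 − 18) = 4, so Qs = 4P + 177.
Without the tax, 287 − 6P = 4P + 177 gives 10P = 110, so P* = $11 and Q* = 221.
With the tax collected from sellers, supply shifts: Qs = 4(P − 13) + 177.
Solving gives Q = 189.8 with buyers paying $16.2 and sellers receiving $3.2 (the $13 wedge).
ΔCS is the trapezoid between Q = 189.8 and Q = 221 of height $5.2: ½ · (221 + 189.8) · 5.2 = $1068.08.

Consumer surplus falls by $1068.08 thousand.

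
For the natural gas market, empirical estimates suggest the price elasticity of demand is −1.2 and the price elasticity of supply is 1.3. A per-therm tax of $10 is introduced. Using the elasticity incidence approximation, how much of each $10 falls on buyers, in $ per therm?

Incidence ratio: buyers' share ≈ εs / (εs + |εd|) = 1.3 / (1.3 + 1.2) = 0.52.
So buyers bear ≈ 0.52 × $10 = $5.2; sellers bear $4.8.

Buyers bear ≈ $5.2 per therm.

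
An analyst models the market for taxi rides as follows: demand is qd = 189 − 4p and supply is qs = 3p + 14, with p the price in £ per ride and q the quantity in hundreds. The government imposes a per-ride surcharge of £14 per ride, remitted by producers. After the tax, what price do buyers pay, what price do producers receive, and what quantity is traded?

Buyers pay £31; producers receive £17; quantity = 65.

Before the tax: set 189 − 4p = 3p + 14 → p* = £25, q* = 89.
With the tax collected from producers, supply shifts: qs = 3(p − 14) + 14.
Solving gives q = 65 with buyers paying £31 and producers receiving £17 (the £14 wedge).
The less price-elastic side of the market bears the larger share of a per-unit tax.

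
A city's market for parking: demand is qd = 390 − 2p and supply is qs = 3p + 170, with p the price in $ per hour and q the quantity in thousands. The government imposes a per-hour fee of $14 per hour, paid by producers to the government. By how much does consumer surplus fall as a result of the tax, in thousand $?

Before the tax: set 390 − 2p = 3p + 170 → p* = $44, q* = 302.
With the tax collected from producers, supply shifts: qs = 3(p − 14) + 170.
New equilibrium: consumers pay $52.4, producers receive $38.4, q = 285.2. (Wedge: pb − ps = 14.)
ΔCS is the trapezoid between Q = 285.2 and Q = 302 of height $8.4: ½ · (302 + 285.2) · 8.4 = $2466.24.

Consumer surplus falls by $2466.24 thousand.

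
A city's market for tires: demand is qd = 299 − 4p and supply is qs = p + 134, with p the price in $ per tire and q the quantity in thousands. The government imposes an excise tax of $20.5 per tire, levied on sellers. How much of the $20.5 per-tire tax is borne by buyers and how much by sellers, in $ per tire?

Buyers bear $4.1 per tire; sellers bear $16.4 per tire.

Without the tax, 299 − 4p = p + 134 gives 5p = 165, so p* = $33 and q* = 167.
With the tax collected from sellers, supply shifts: qs = (p − 20.5) + 134.
Solving gives q = 150.6 with buyers paying $37.1 and sellers receiving $16.6 (the $20.5 wedge).
Burden on buyers: $4.1; on sellers: $16.4. (They sum to $20.5.)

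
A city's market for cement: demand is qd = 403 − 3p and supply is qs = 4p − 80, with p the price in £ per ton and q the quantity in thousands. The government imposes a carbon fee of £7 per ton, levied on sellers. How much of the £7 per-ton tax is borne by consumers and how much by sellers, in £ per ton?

Without the tax, 403 − 3p = 4p − 80 gives 7p = 483, so p* = £69 and q* = 196.
With the tax collected from sellers, supply shifts: qs = 4(p − 7) − 80.
New equilibrium: consumers pay £73, sellers receive £66, q = 184. (Wedge: pb − ps = 7.)
Burden on consumers: £4; on sellers: £3. (They sum to £7.)
The less price-elastic side of the market bears the larger share of a per-unit tax.

Consumers bear £4 per ton; sellers bear £3 per ton.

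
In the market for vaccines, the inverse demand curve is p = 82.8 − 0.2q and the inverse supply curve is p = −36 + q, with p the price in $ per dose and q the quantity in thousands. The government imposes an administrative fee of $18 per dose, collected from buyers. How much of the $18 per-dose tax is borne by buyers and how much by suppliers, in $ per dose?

Inverting to q(p) form: qd = 414 − 5p; qs = p + 36.
Before the tax: set 414 − 5p = p + 36 → p* = $63, q* = 99.
With the tax collected from buyers, demand (in seller-price terms) shifts: qd = 414 − 5(p + 18).
New equilibrium: buyers pay $66, suppliers receive $48, q = 84. (Wedge: pb − ps = 18.)
Burden on buyers: $3; on suppliers: $15. (They sum to $18.)
The less price-elastic side of the market bears the larger share of a per-unit tax.

Buyers bear $3 per dose; suppliers bear $15 per dose.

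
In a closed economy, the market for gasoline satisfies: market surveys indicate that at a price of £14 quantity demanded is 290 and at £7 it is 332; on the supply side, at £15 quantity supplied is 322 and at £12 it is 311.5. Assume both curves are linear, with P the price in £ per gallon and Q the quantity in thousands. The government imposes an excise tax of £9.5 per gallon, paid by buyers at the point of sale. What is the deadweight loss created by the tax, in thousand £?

Demand slope: (332 − 290)/(7 − 14) = -6, so Qd = 374 − 6P.
Supply slope: (311.5 − 322)/(12 − 15) = 3.5, so Qs = 3.5P + 269.5.
Without the tax, 374 − 6P = 3.5P + 269.5 gives 9.5P = 104.5, so P* = £11 and Q* = 308.
With the tax collected from buyers, demand (in seller-price terms) shifts: Qd = 374 − 6(P + 9.5).
New equilibrium: buyers pay £14.5, suppliers receive £5, Q = 287. (Wedge: Pb − Ps = 9.5.)
Quantity falls by |ΔQ| = |308 − 287| = 21.
DWL = ½ · t · |ΔQ| = ½ · 9.5 · 21 = £99.75.

Deadweight loss = £99.75 thousand.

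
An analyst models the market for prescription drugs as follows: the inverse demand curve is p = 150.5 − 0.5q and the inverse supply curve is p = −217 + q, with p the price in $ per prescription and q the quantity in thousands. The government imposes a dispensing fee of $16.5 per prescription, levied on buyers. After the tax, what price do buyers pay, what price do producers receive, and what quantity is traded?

Rewrite in direct form: qd = 301 − 2p and qs = p + 217.
Without the tax, 301 − 2p = p + 217 gives 3p = 84, so p* = $28 and q* = 245.
With the tax collected from buyers, demand (in seller-price terms) shifts: qd = 301 − 2(p + 16.5).
Solving gives q = 234 with buyers paying $33.5 and producers receiving $17 (the $16.5 wedge).

Buyers pay $33.5; producers receive $17; quantity = 234.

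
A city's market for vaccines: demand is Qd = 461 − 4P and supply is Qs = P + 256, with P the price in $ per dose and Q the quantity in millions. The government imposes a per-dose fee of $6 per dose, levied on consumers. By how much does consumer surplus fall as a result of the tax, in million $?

Without the tax, 461 − 4P = P + 256 gives 5P = 205, so P* = $41 and Q* = 297.
With the tax collected from consumers, demand (in seller-price terms) shifts: Qd = 461 − 4(P + 6).
Solving gives Q = 292.2 with consumers paying $42.2 and suppliers receiving $36.2 (the $6 wedge).
ΔCS is the trapezoid between Q = 292.2 and Q = 297 of height $1.2: ½ · (297 + 292.2) · 1.2 = $353.52.

Consumer surplus falls by $353.52 million.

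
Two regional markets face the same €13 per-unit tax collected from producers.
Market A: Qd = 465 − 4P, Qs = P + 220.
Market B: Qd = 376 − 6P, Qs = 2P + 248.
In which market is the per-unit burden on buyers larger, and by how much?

Market B, by €0.65.

Market A: pre-tax P* = €49, Q* = 269; post-tax Q = 258.6; per-unit burden on buyers = €2.6.
Market B: pre-tax P* = €16, Q* = 280; post-tax Q = 260.5; per-unit burden on buyers = €3.25.
Difference: €2.6 vs €3.25 → market B is larger by €0.65.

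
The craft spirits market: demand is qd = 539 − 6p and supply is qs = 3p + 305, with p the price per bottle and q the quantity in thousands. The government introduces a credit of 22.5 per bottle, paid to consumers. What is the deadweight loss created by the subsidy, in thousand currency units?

Before the subsidy: set 539 − 6p = 3p + 305 → p* = 26, q* = 383.
With a per-unit subsidy paid to consumers, each effectively pays p − 22.5, so demand becomes qd = 539 − 6(p − 22.5).
New equilibrium: consumers pay 18.5, producers receive 41, q = 428. (Wedge: pb − ps = −22.5.)
Quantity rises by |ΔQ| = |383 − 428| = 45.
DWL = ½ · t · |ΔQ| = ½ · 22.5 · 45 = 506.25.

Deadweight loss = 506.25 thousand.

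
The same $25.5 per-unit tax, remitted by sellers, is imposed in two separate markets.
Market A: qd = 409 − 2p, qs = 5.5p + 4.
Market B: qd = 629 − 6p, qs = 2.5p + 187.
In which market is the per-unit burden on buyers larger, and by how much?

Market A, by $11.2.

Market A: pre-tax p* = $54, q* = 301; post-tax q = 263.6; per-unit burden on buyers = $18.7.
Market B: pre-tax p* = $52, q* = 317; post-tax q = 272; per-unit burden on buyers = $7.5.
Difference: $18.7 vs $7.5 → market A is larger by $11.2.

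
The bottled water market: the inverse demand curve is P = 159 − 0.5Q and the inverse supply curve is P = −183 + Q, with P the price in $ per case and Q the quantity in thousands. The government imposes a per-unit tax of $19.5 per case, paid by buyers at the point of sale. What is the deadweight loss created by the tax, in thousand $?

Deadweight loss = $126.75 thousand.

Inverting to Q(P) form: Qd = 318 − 2P; Qs = P + 183.
Without the tax, 318 − 2P = P + 183 gives 3P = 135, so P* = $45 and Q* = 228.
With the tax collected from buyers, demand (in seller-price terms) shifts: Qd = 318 − 2(P + 19.5).
New equilibrium: buyers pay $51.5, sellers receive $32, Q = 215. (Wedge: Pb − Ps = 19.5.)
Quantity falls by |ΔQ| = |228 − 215| = 13.
DWL = ½ · t · |ΔQ| = ½ · 19.5 · 13 = $126.75.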